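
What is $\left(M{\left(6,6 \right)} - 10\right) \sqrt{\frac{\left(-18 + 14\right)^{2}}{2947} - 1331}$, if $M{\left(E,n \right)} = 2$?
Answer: $- \frac{8 i \sqrt{11559433627}}{2947} \approx - 291.86 i$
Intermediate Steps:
$\left(M{\left(6,6 \right)} - 10\right) \sqrt{\frac{\left(-18 + 14\right)^{2}}{2947} - 1331} = \left(2 - 10\right) \sqrt{\frac{\left(-18 + 14\right)^{2}}{2947} - 1331} = \left(2 - 10\right) \sqrt{\left(-4\right)^{2} \cdot \frac{1}{2947} - 1331} = - 8 \sqrt{16 \cdot \frac{1}{2947} - 1331} = - 8 \sqrt{\frac{16}{2947} - 1331} = - 8 \sqrt{- \frac{3922441}{2947}} = - 8 \frac{i \sqrt{11559433627}}{2947} = - \frac{8 i \sqrt{11559433627}}{2947}$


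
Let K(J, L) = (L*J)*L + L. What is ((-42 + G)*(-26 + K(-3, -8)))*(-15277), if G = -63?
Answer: -362523210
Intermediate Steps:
K(J, L) = L + J*L² (K(J, L) = (J*L)*L + L = J*L² + L = L + J*L²)
((-42 + G)*(-26 + K(-3, -8)))*(-15277) = ((-42 - 63)*(-26 - 8*(1 - 3*(-8))))*(-15277) = -105*(-26 - 8*(1 + 24))*(-15277) = -105*(-26 - 8*25)*(-15277) = -105*(-26 - 200)*(-15277) = -105*(-226)*(-15277) = 23730*(-15277) = -362523210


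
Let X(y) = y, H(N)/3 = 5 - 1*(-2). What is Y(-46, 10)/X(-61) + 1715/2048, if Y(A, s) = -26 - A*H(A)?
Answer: -1820505/124928 ≈ -14.572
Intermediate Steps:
H(N) = 21 (H(N) = 3*(5 - 1*(-2)) = 3*(5 + 2) = 3*7 = 21)
Y(A, s) = -26 - 21*A (Y(A, s) = -26 - A*21 = -26 - 21*A)
Y(-46, 10)/X(-61) + 1715/2048 = (-26 - 21*(-46))/(-61) + 1715/2048 = (-26 + 966)*(-1/61) + 1715*(1/2048) = 940*(-1/61) + 1715/2048 = -940/61 + 1715/2048 = -1820505/124928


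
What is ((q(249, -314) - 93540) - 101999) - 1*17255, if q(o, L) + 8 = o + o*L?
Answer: -290739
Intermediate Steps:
q(o, L) = -8 + o + L*o (q(o, L) = -8 + (o + o*L) = -8 + (o + L*o) = -8 + o + L*o)
((q(249, -314) - 93540) - 101999) - 1*17255 = (((-8 + 249 - 314*249) - 93540) - 101999) - 1*17255 = (((-8 + 249 - 78186) - 93540) - 101999) - 17255 = ((-77945 - 93540) - 101999) - 17255 = (-171485 - 101999) - 17255 = -273484 - 17255 = -290739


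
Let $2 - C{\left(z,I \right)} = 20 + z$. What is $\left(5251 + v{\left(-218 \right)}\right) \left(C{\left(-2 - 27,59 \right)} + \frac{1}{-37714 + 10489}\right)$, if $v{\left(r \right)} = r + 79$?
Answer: $\frac{170101232}{3025} \approx 56232.0$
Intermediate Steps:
$v{\left(r \right)} = 79 + r$
$C{\left(z,I \right)} = -18 - z$ ($C{\left(z,I \right)} = 2 - \left(20 + z\right) = -18 - z$)
$\left(5251 + v{\left(-218 \right)}\right) \left(C{\left(-2 - 27,59 \right)} + \frac{1}{-37714 + 10489}\right) = \left(5251 + \left(79 - 218\right)\right) \left(\left(-18 - \left(-2 - 27\right)\right) + \frac{1}{-37714 + 10489}\right) = \left(5251 - 139\right) \left(\left(-18 - \left(-2 - 27\right)\right) + \frac{1}{-27225}\right) = 5112 \left(\left(-18 - -29\right) - \frac{1}{27225}\right) = 5112 \left(\left(-18 + 29\right) - \frac{1}{27225}\right) = 5112 \left(11 - \frac{1}{27225}\right) = 5112 \cdot \frac{299474}{27225} = \frac{170101232}{3025}$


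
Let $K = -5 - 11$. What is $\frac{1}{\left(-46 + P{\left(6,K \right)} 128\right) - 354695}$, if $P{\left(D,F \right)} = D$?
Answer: $- \frac{1}{353973} \approx -2.8251 \cdot 10^{-6}$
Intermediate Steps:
$K = -16$ ($K = -5 - 11 = -16$)
$\frac{1}{\left(-46 + P{\left(6,K \right)} 128\right) - 354695} = \frac{1}{\left(-46 + 6 \cdot 128\right) - 354695} = \frac{1}{\left(-46 + 768\right) - 354695} = \frac{1}{722 - 354695} = \frac{1}{-353973} = - \frac{1}{353973}$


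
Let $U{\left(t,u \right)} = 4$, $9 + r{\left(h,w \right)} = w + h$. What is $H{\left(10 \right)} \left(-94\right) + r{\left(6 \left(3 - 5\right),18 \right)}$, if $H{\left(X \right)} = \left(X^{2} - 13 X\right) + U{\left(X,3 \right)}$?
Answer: $2441$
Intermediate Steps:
$r{\left(h,w \right)} = -9 + h + w$ ($r{\left(h,w \right)} = -9 + \left(w + h\right) = -9 + \left(h + w\right) = -9 + h + w$)
$H{\left(X \right)} = 4 + X^{2} - 13 X$ ($H{\left(X \right)} = \left(X^{2} - 13 X\right) + 4 = 4 + X^{2} - 13 X$)
$H{\left(10 \right)} \left(-94\right) + r{\left(6 \left(3 - 5\right),18 \right)} = \left(4 + 10^{2} - 130\right) \left(-94\right) + \left(-9 + 6 \left(3 - 5\right) + 18\right) = \left(4 + 100 - 130\right) \left(-94\right) + \left(-9 + 6 \left(-2\right) + 18\right) = \left(-26\right) \left(-94\right) - 3 = 2444 - 3 = 2441$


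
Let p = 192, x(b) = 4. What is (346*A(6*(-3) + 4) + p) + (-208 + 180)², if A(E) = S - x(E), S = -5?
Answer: -2138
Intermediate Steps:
A(E) = -9 (A(E) = -5 - 1*4 = -5 - 4 = -9)
(346*A(6*(-3) + 4) + p) + (-208 + 180)² = (346*(-9) + 192) + (-208 + 180)² = (-3114 + 192) + (-28)² = -2922 + 784 = -2138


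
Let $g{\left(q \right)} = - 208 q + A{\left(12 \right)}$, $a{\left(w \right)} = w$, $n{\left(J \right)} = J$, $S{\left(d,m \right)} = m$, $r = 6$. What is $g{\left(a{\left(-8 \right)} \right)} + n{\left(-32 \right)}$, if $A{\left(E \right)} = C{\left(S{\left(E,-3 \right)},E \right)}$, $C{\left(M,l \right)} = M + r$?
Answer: $1635$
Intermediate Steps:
$C{\left(M,l \right)} = 6 + M$ ($C{\left(M,l \right)} = M + 6 = 6 + M$)
$A{\left(E \right)} = 3$ ($A{\left(E \right)} = 6 - 3 = 3$)
$g{\left(q \right)} = 3 - 208 q$ ($g{\left(q \right)} = - 208 q + 3 = 3 - 208 q$)
$g{\left(a{\left(-8 \right)} \right)} + n{\left(-32 \right)} = \left(3 - -1664\right) - 32 = \left(3 + 1664\right) - 32 = 1667 - 32 = 1635$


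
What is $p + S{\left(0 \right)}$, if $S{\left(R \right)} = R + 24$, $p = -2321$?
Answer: $-2297$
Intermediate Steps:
$S{\left(R \right)} = 24 + R$
$p + S{\left(0 \right)} = -2321 + \left(24 + 0\right) = -2321 + 24 = -2297$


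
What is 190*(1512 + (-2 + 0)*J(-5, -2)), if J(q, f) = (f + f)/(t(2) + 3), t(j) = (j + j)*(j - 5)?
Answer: 2584000/9 ≈ 2.8711e+5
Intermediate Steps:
t(j) = 2*j*(-5 + j) (t(j) = (2*j)*(-5 + j) = 2*j*(-5 + j))
J(q, f) = -2*f/9 (J(q, f) = (f + f)/(2*2*(-5 + 2) + 3) = (2*f)/(2*2*(-3) + 3) = (2*f)/(-12 + 3) = (2*f)/(-9) = (2*f)*(-1/9) = -2*f/9)
190*(1512 + (-2 + 0)*J(-5, -2)) = 190*(1512 + (-2 + 0)*(-2/9*(-2))) = 190*(1512 - 2*4/9) = 190*(1512 - 8/9) = 190*(13600/9) = 2584000/9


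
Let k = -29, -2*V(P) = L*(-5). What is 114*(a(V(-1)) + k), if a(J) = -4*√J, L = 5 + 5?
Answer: -5586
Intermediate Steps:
L = 10
V(P) = 25 (V(P) = -5*(-5) = -½*(-50) = 25)
114*(a(V(-1)) + k) = 114*(-4*√25 - 29) = 114*(-4*5 - 29) = 114*(-20 - 29) = 114*(-49) = -5586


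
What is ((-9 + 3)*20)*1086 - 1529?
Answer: -131849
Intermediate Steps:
((-9 + 3)*20)*1086 - 1529 = -6*20*1086 - 1529 = -120*1086 - 1529 = -130320 - 1529 = -131849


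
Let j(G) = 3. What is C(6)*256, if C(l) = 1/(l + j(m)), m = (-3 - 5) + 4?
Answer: 256/9 ≈ 28.444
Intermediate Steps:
m = -4 (m = -8 + 4 = -4)
C(l) = 1/(3 + l) (C(l) = 1/(l + 3) = 1/(3 + l))
C(6)*256 = 256/(3 + 6) = 256/9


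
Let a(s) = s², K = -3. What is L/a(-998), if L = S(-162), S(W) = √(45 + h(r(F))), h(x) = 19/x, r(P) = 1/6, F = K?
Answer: √159/996004 ≈ 1.2660e-5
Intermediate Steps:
F = -3
r(P) = ⅙
S(W) = √159 (S(W) = √(45 + 19/(⅙)) = √(45 + 19*6) = √(45 + 114) = √159)
L = √159 ≈ 12.610
L/a(-998) = √159/((-998)²) = √159/996004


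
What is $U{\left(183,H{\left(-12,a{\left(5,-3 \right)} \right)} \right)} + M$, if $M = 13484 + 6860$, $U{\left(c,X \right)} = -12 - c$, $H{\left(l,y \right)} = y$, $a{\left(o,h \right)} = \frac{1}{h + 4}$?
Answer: $20149$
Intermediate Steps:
$a{\left(o,h \right)} = \frac{1}{4 + h}$
$M = 20344$
$U{\left(183,H{\left(-12,a{\left(5,-3 \right)} \right)} \right)} + M = \left(-12 - 183\right) + 20344 = -195 + 20344 = 20149$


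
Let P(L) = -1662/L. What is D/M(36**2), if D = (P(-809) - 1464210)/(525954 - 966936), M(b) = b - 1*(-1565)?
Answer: 197424038/170112407853 ≈ 0.0011606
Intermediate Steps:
M(b) = 1565 + b (M(b) = b + 1565 = 1565 + b)
D = 197424038/59459073 (D = (-1662/(-809) - 1464210)/(525954 - 966936) = (-1662*(-1/809) - 1464210)/(-440982) = (1662/809 - 1464210)*(-1/440982) = -1184544228/809*(-1/440982) = 197424038/59459073 ≈ 3.3203)
D/M(36**2) = 197424038/(59459073*(1565 + 36**2)) = 197424038/(59459073*(1565 + 1296)) = (197424038/59459073)/2861 = (197424038/59459073)*(1/2861) = 197424038/170112407853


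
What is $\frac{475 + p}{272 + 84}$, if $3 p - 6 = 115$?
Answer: $\frac{773}{534} \approx 1.4476$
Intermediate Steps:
$p = \frac{121}{3}$ ($p = 2 + \frac{1}{3} \cdot 115 = 2 + \frac{115}{3} = \frac{121}{3} \approx 40.333$)
$\frac{475 + p}{272 + 84} = \frac{475 + \frac{121}{3}}{272 + 84} = \frac{1546}{3 \cdot 356} = \frac{1546}{3} \cdot \frac{1}{356} = \frac{773}{534}$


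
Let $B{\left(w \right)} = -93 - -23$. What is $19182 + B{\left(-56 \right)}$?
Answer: $19112$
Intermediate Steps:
$B{\left(w \right)} = -70$ ($B{\left(w \right)} = -93 + 23 = -70$)
$19182 + B{\left(-56 \right)} = 19182 - 70 = 19112$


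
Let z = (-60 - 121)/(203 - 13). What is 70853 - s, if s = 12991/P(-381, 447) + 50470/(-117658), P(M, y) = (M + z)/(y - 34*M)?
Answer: 2248412523078822/4269279359 ≈ 5.2665e+5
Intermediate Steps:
z = -181/190 ≈ -0.95263
P(M, y) = (-181/190 + M)/(y - 34*M) (P(M, y) = (M - 181/190)/(y - 34*M) = (-181/190 + M)/(y - 34*M))
s = -1945921272655595/4269279359 (s = 12991/(((181/190 - 1*(-381))/(-1*447 + 34*(-381)))) + 50470/(-117658) = 12991/(((181/190 + 381)/(-447 - 12954))) + 50470*(-1/117658) = 12991/(((72571/190)/(-13401))) - 25235/58829 = 12991/((-1/13401*72571/190)) - 25235/58829 = 12991/(-72571/2546190) - 25235/58829 = 12991*(-2546190/72571) - 25235/58829 = -33077554290/72571 - 25235/58829 = -1945921272655595/4269279359 ≈ -4.5580e+5)
70853 - s = 70853 - 1*(-1945921272655595/4269279359) = 70853 + 1945921272655595/4269279359 = 2248412523078822/4269279359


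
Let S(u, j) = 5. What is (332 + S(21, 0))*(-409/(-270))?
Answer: 137833/270 ≈ 510.49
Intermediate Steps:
(332 + S(21, 0))*(-409/(-270)) = (332 + 5)*(-409/(-270)) = 337*(-409*(-1/270)) = 337*(409/270) = 137833/270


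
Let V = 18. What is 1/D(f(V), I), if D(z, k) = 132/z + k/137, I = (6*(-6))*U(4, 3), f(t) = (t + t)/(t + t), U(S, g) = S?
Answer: 137/17940 ≈ 0.0076366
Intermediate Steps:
f(t) = 1 (f(t) = (2*t)/((2*t)) = (2*t)*(1/(2*t)) = 1)
I = -144 (I = (6*(-6))*4 = -36*4 = -144)
D(z, k) = 132/z + k/137 (D(z, k) = 132/z + k*(1/137) = 132/z + k/137)
1/D(f(V), I) = 1/(132/1 + (1/137)*(-144)) = 1/(132*1 - 144/137) = 1/(132 - 144/137) = 1/(17940/137) = 137/17940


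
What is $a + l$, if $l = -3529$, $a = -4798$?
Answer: $-8327$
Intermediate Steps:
$a + l = -4798 - 3529 = -8327$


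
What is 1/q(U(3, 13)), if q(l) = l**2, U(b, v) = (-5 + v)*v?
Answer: 1/10816 ≈ 9.2456e-5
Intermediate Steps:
U(b, v) = v*(-5 + v)
1/q(U(3, 13)) = 1/((13*(-5 + 13))**2) = 1/((13*8)**2) = 1/(104**2) = 1/10816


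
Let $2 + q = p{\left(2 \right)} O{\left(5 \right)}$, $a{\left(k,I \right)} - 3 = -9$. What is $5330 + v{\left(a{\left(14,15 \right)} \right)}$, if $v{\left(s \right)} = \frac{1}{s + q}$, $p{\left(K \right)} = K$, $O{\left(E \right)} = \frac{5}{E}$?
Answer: $\frac{31979}{6} \approx 5329.8$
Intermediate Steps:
$a{\left(k,I \right)} = -6$ ($a{\left(k,I \right)} = 3 - 9 = -6$)
$q = 0$ ($q = -2 + 2 \cdot \frac{5}{5} = -2 + 2 \cdot 5 \cdot \frac{1}{5} = -2 + 2 \cdot 1 = -2 + 2 = 0$)
$v{\left(s \right)} = \frac{1}{s}$ ($v{\left(s \right)} = \frac{1}{s + 0} = \frac{1}{s}$)
$5330 + v{\left(a{\left(14,15 \right)} \right)} = 5330 + \frac{1}{-6} = 5330 - \frac{1}{6} = \frac{31979}{6}$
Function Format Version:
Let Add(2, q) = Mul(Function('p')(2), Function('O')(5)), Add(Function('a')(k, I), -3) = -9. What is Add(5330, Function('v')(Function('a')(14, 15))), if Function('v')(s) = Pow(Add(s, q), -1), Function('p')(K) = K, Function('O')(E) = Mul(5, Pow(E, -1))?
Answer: Rational(31979, 6) ≈ 5329.8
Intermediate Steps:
Function('a')(k, I) = -6 (Function('a')(k, I) = Add(3, -9) = -6)
q = 0 (q = Add(-2, Mul(2, Mul(5, Pow(5, -1)))) = Add(-2, Mul(2, Mul(5, Rational(1, 5)))) = Add(-2, Mul(2, 1)) = Add(-2, 2) = 0)
Function('v')(s) = Pow(s, -1) (Function('v')(s) = Pow(Add(s, 0), -1) = Pow(s, -1))
Add(5330, Function('v')(Function('a')(14, 15))) = Add(5330, Pow(-6, -1)) = Add(5330, Rational(-1, 6)) = Rational(31979, 6)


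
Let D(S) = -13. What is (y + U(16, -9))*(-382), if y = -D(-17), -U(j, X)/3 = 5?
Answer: 764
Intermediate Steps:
U(j, X) = -15 (U(j, X) = -3*5 = -15)
y = 13 (y = -1*(-13) = 13)
(y + U(16, -9))*(-382) = (13 - 15)*(-382) = -2*(-382) = 764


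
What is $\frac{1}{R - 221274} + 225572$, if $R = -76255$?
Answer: $\frac{67114211587}{297529} \approx 2.2557 \cdot 10^{5}$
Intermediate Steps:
$\frac{1}{R - 221274} + 225572 = \frac{1}{-76255 - 221274} + 225572 = \frac{1}{-297529} + 225572 = - \frac{1}{297529} + 225572 = \frac{67114211587}{297529}$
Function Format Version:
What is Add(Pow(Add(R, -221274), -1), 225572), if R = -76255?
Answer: Rational(67114211587, 297529) ≈ 2.2557e+5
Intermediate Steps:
Add(Pow(Add(R, -221274), -1), 225572) = Add(Pow(Add(-76255, -221274), -1), 225572) = Add(Pow(-297529, -1), 225572) = Add(Rational(-1, 297529), 225572) = Rational(67114211587, 297529)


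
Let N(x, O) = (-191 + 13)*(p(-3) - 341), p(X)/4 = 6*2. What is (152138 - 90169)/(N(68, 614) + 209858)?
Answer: 1999/8452 ≈ 0.23651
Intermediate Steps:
p(X) = 48 (p(X) = 4*(6*2) = 4*12 = 48)
N(x, O) = 52154 (N(x, O) = (-191 + 13)*(48 - 341) = -178*(-293) = 52154)
(152138 - 90169)/(N(68, 614) + 209858) = (152138 - 90169)/(52154 + 209858) = 61969/262012 = 61969*(1/262012) = 1999/8452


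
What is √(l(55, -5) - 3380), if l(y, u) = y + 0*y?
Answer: 5*I*√133 ≈ 57.663*I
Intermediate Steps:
l(y, u) = y (l(y, u) = y + 0 = y)
√(l(55, -5) - 3380) = √(55 - 3380) = √(-3325) = 5*I*√133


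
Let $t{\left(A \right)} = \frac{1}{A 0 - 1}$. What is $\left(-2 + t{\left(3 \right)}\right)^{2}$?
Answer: $9$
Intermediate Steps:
$t{\left(A \right)} = -1$ ($t{\left(A \right)} = \frac{1}{0 - 1} = \frac{1}{-1} = -1$)
$\left(-2 + t{\left(3 \right)}\right)^{2} = \left(-2 - 1\right)^{2} = \left(-3\right)^{2} = 9$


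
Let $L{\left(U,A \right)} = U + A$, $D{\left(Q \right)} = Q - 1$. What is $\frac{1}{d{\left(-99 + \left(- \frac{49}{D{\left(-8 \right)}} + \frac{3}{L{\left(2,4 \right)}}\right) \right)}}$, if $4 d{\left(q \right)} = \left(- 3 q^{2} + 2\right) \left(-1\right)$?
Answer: $\frac{432}{2805409} \approx 0.00015399$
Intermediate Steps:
$D{\left(Q \right)} = -1 + Q$
$L{\left(U,A \right)} = A + U$
$d{\left(q \right)} = - \frac{1}{2} + \frac{3 q^{2}}{4}$ ($d{\left(q \right)} = \frac{\left(- 3 q^{2} + 2\right) \left(-1\right)}{4} = \frac{\left(2 - 3 q^{2}\right) \left(-1\right)}{4} = \frac{-2 + 3 q^{2}}{4} = - \frac{1}{2} + \frac{3 q^{2}}{4}$)
$\frac{1}{d{\left(-99 + \left(- \frac{49}{D{\left(-8 \right)}} + \frac{3}{L{\left(2,4 \right)}}\right) \right)}} = \frac{1}{- \frac{1}{2} + \frac{3 \left(-99 + \left(- \frac{49}{-1 - 8} + \frac{3}{4 + 2}\right)\right)^{2}}{4}} = \frac{1}{- \frac{1}{2} + \frac{3 \left(-99 + \left(- \frac{49}{-9} + \frac{3}{6}\right)\right)^{2}}{4}} = \frac{1}{- \frac{1}{2} + \frac{3 \left(-99 + \left(\left(-49\right) \left(- \frac{1}{9}\right) + 3 \cdot \frac{1}{6}\right)\right)^{2}}{4}} = \frac{1}{- \frac{1}{2} + \frac{3 \left(-99 + \left(\frac{49}{9} + \frac{1}{2}\right)\right)^{2}}{4}} = \frac{1}{- \frac{1}{2} + \frac{3 \left(-99 + \frac{107}{18}\right)^{2}}{4}} = \frac{1}{- \frac{1}{2} + \frac{3 \left(- \frac{1675}{18}\right)^{2}}{4}} = \frac{1}{- \frac{1}{2} + \frac{3}{4} \cdot \frac{2805625}{324}} = \frac{1}{- \frac{1}{2} + \frac{2805625}{432}} = \frac{1}{\frac{2805409}{432}} = \frac{432}{2805409}$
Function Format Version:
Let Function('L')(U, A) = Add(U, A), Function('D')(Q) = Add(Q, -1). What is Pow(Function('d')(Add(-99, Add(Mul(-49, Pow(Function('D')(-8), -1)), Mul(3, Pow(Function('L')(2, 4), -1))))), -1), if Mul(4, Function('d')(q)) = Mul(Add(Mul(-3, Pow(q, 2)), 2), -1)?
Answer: Rational(432, 2805409) ≈ 0.00015399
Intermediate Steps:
Function('D')(Q) = Add(-1, Q)
Function('L')(U, A) = Add(A, U)
Function('d')(q) = Add(Rational(-1, 2), Mul(Rational(3, 4), Pow(q, 2))) (Function('d')(q) = Mul(Rational(1, 4), Mul(Add(Mul(-3, Pow(q, 2)), 2), -1)) = Mul(Rational(1, 4), Mul(Add(2, Mul(-3, Pow(q, 2))), -1)) = Mul(Rational(1, 4), Add(-2, Mul(3, Pow(q, 2)))) = Add(Rational(-1, 2), Mul(Rational(3, 4), Pow(q, 2))))
Pow(Function('d')(Add(-99, Add(Mul(-49, Pow(Function('D')(-8), -1)), Mul(3, Pow(Function('L')(2, 4), -1))))), -1) = Pow(Add(Rational(-1, 2), Mul(Rational(3, 4), Pow(Add(-99, Add(Mul(-49, Pow(Add(-1, -8), -1)), Mul(3, Pow(Add(4, 2), -1)))), 2))), -1) = Pow(Add(Rational(-1, 2), Mul(Rational(3, 4), Pow(Add(-99, Add(Mul(-49, Pow(-9, -1)), Mul(3, Pow(6, -1)))), 2))), -1) = Pow(Add(Rational(-1, 2), Mul(Rational(3, 4), Pow(Add(-99, Add(Mul(-49, Rational(-1, 9)), Mul(3, Rational(1, 6)))), 2))), -1) = Pow(Add(Rational(-1, 2), Mul(Rational(3, 4), Pow(Add(-99, Add(Rational(49, 9), Rational(1, 2))), 2))), -1) = Pow(Add(Rational(-1, 2), Mul(Rational(3, 4), Pow(Add(-99, Rational(107, 18)), 2))), -1) = Pow(Add(Rational(-1, 2), Mul(Rational(3, 4), Pow(Rational(-1675, 18), 2))), -1) = Pow(Add(Rational(-1, 2), Mul(Rational(3, 4), Rational(2805625, 324))), -1) = Pow(Add(Rational(-1, 2), Rational(2805625, 432)), -1) = Pow(Rational(2805409, 432), -1) = Rational(432, 2805409)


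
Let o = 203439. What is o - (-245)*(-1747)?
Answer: -224576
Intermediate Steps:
o - (-245)*(-1747) = 203439 - (-245)*(-1747) = 203439 - 1*428015 = 203439 - 428015 = -224576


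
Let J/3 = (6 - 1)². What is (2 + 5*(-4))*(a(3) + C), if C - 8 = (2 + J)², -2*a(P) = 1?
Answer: -106857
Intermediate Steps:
J = 75 (J = 3*(6 - 1)² = 3*5² = 3*25 = 75)
a(P) = -½ (a(P) = -½*1 = -½)
C = 5937 (C = 8 + (2 + 75)² = 8 + 77² = 8 + 5929 = 5937)
(2 + 5*(-4))*(a(3) + C) = (2 + 5*(-4))*(-½ + 5937) = (2 - 20)*(11873/2) = -18*11873/2 = -106857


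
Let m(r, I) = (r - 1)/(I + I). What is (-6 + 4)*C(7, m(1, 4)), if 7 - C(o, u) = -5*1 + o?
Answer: -10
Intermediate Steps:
m(r, I) = (-1 + r)/(2*I) (m(r, I) = (-1 + r)/((2*I)) = (-1 + r)*(1/(2*I)) = (-1 + r)/(2*I))
C(o, u) = 12 - o (C(o, u) = 7 - (-5*1 + o) = 7 - (-5 + o) = 7 + (5 - o) = 12 - o)
(-6 + 4)*C(7, m(1, 4)) = (-6 + 4)*(12 - 1*7) = -2*(12 - 7) = -2*5 = -10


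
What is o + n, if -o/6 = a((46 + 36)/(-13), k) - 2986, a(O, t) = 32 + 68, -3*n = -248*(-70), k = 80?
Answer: 34588/3 ≈ 11529.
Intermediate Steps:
n = -17360/3 (n = -(-248)*(-70)/3 = -⅓*17360 = -17360/3 ≈ -5786.7)
a(O, t) = 100
o = 17316 (o = -6*(100 - 2986) = -6*(-2886) = 17316)
o + n = 17316 - 17360/3 = 34588/3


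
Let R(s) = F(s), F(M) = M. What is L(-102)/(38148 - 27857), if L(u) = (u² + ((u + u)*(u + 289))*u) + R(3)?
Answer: 3901503/10291 ≈ 379.12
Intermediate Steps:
R(s) = s
L(u) = 3 + u² + 2*u²*(289 + u) (L(u) = (u² + ((u + u)*(u + 289))*u) + 3 = (u² + ((2*u)*(289 + u))*u) + 3 = (u² + (2*u*(289 + u))*u) + 3 = (u² + 2*u²*(289 + u)) + 3 = 3 + u² + 2*u²*(289 + u))
L(-102)/(38148 - 27857) = (3 + 2*(-102)³ + 579*(-102)²)/(38148 - 27857) = (3 + 2*(-1061208) + 579*10404)/10291 = (3 - 2122416 + 6023916)*(1/10291) = 3901503*(1/10291) = 3901503/10291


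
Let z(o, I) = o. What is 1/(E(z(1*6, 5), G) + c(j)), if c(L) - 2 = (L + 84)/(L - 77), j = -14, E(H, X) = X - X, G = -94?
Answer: 13/16 ≈ 0.81250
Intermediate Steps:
E(H, X) = 0
c(L) = 2 + (84 + L)/(-77 + L) (c(L) = 2 + (L + 84)/(L - 77) = 2 + (84 + L)/(-77 + L))
1/(E(z(1*6, 5), G) + c(j)) = 1/(0 + (-70 + 3*(-14))/(-77 - 14)) = 1/(0 + (-70 - 42)/(-91)) = 1/(0 - 1/91*(-112)) = 1/(0 + 16/13) = 1/(16/13) = 13/16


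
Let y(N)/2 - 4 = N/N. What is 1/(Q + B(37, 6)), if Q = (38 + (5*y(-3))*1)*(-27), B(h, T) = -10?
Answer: -1/2386 ≈ -0.00041911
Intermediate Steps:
y(N) = 10 (y(N) = 8 + 2*(N/N) = 8 + 2*1 = 8 + 2 = 10)
Q = -2376 (Q = (38 + (5*10)*1)*(-27) = (38 + 50*1)*(-27) = (38 + 50)*(-27) = 88*(-27) = -2376)
1/(Q + B(37, 6)) = 1/(-2376 - 10) = 1/(-2386) = -1/2386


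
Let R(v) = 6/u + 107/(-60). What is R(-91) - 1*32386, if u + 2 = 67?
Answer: -25262399/780 ≈ -32388.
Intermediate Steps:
u = 65 (u = -2 + 67 = 65)
R(v) = -1319/780 (R(v) = 6/65 + 107/(-60) = 6*(1/65) + 107*(-1/60) = 6/65 - 107/60 = -1319/780)
R(-91) - 1*32386 = -1319/780 - 1*32386 = -1319/780 - 32386 = -25262399/780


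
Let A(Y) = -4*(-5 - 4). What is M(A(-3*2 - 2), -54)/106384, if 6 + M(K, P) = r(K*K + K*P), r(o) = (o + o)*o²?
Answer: -272097795/53192 ≈ -5115.4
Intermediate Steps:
r(o) = 2*o³ (r(o) = (2*o)*o² = 2*o³)
A(Y) = 36 (A(Y) = -4*(-9) = 36)
M(K, P) = -6 + 2*(K² + K*P)³ (M(K, P) = -6 + 2*(K*K + K*P)³ = -6 + 2*(K² + K*P)³)
M(A(-3*2 - 2), -54)/106384 = (-6 + 2*36³*(36 - 54)³)/106384 = (-6 + 2*46656*(-18)³)*(1/106384) = (-6 + 2*46656*(-5832))*(1/106384) = (-6 - 544195584)*(1/106384) = -544195590*1/106384 = -272097795/53192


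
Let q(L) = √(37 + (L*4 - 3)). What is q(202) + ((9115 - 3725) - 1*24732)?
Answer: -19342 + √842 ≈ -19313.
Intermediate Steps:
q(L) = √(34 + 4*L) (q(L) = √(37 + (4*L - 3)) = √(37 + (-3 + 4*L)) = √(34 + 4*L))
q(202) + ((9115 - 3725) - 1*24732) = √(34 + 4*202) + ((9115 - 3725) - 1*24732) = √(34 + 808) + (5390 - 24732) = √842 - 19342 = -19342 + √842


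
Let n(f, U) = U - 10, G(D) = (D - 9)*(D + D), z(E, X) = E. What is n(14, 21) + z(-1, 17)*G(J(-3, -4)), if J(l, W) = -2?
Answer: -33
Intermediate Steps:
G(D) = 2*D*(-9 + D) (G(D) = (-9 + D)*(2*D) = 2*D*(-9 + D))
n(f, U) = -10 + U
n(14, 21) + z(-1, 17)*G(J(-3, -4)) = (-10 + 21) - 2*(-2)*(-9 - 2) = 11 - 2*(-2)*(-11) = 11 - 1*44 = 11 - 44 = -33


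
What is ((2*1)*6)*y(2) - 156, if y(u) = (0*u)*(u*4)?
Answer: -156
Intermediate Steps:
y(u) = 0 (y(u) = 0*(4*u) = 0)
((2*1)*6)*y(2) - 156 = ((2*1)*6)*0 - 156 = (2*6)*0 - 156 = 12*0 - 156 = 0 - 156 = -156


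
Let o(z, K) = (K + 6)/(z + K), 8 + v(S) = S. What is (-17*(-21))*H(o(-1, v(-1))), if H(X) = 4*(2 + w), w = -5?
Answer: -4284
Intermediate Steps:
v(S) = -8 + S
o(z, K) = (6 + K)/(K + z)
H(X) = -12 (H(X) = 4*(2 - 5) = 4*(-3) = -12)
(-17*(-21))*H(o(-1, v(-1))) = -17*(-21)*(-12) = 357*(-12) = -4284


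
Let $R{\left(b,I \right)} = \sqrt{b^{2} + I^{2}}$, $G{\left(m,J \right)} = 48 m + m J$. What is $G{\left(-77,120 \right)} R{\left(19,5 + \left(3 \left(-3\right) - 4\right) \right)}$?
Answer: $- 64680 \sqrt{17} \approx -2.6668 \cdot 10^{5}$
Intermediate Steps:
$G{\left(m,J \right)} = 48 m + J m$
$R{\left(b,I \right)} = \sqrt{I^{2} + b^{2}}$
$G{\left(-77,120 \right)} R{\left(19,5 + \left(3 \left(-3\right) - 4\right) \right)} = - 77 \left(48 + 120\right) \sqrt{\left(5 + \left(3 \left(-3\right) - 4\right)\right)^{2} + 19^{2}} = \left(-77\right) 168 \sqrt{\left(5 - 13\right)^{2} + 361} = - 12936 \sqrt{\left(5 - 13\right)^{2} + 361} = - 12936 \sqrt{\left(-8\right)^{2} + 361} = - 12936 \sqrt{64 + 361} = - 12936 \sqrt{425} = - 12936 \cdot 5 \sqrt{17} = - 64680 \sqrt{17}$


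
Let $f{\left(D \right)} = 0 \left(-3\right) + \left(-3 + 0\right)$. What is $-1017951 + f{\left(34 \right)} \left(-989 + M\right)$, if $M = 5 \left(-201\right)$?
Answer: $-1011969$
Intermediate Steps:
$f{\left(D \right)} = -3$ ($f{\left(D \right)} = 0 - 3 = -3$)
$M = -1005$
$-1017951 + f{\left(34 \right)} \left(-989 + M\right) = -1017951 - 3 \left(-989 - 1005\right) = -1017951 - -5982 = -1017951 + 5982 = -1011969$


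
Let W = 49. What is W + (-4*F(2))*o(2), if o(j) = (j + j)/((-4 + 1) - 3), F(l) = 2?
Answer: 163/3 ≈ 54.333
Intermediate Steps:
o(j) = -j/3 (o(j) = (2*j)/(-3 - 3) = (2*j)/(-6) = (2*j)*(-1/6) = -j/3)
W + (-4*F(2))*o(2) = 49 + (-4*2)*(-1/3*2) = 49 - 8*(-2/3) = 49 + 16/3 = 163/3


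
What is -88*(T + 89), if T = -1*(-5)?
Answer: -8272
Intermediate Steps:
T = 5
-88*(T + 89) = -88*(5 + 89) = -88*94 = -8272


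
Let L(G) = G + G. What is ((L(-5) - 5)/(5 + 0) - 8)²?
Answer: 121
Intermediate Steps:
L(G) = 2*G
((L(-5) - 5)/(5 + 0) - 8)² = ((2*(-5) - 5)/(5 + 0) - 8)² = ((-10 - 5)/5 - 8)² = (-15*⅕ - 8)² = (-3 - 8)² = (-11)² = 121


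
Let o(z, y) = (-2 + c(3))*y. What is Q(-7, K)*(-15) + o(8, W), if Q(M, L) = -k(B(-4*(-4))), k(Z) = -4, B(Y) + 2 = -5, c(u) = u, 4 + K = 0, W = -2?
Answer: -62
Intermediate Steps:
K = -4 (K = -4 + 0 = -4)
B(Y) = -7 (B(Y) = -2 - 5 = -7)
o(z, y) = y (o(z, y) = (-2 + 3)*y = 1*y = y)
Q(M, L) = 4 (Q(M, L) = -1*(-4) = 4)
Q(-7, K)*(-15) + o(8, W) = 4*(-15) - 2 = -60 - 2 = -62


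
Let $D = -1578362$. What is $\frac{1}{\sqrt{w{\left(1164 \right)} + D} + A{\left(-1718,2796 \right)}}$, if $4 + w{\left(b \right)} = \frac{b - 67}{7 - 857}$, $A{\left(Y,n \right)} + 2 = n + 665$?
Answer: $\frac{2940150}{11511591047} - \frac{5 i \sqrt{45614814698}}{11511591047} \approx 0.00025541 - 9.2766 \cdot 10^{-5} i$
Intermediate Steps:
$A{\left(Y,n \right)} = 663 + n$ ($A{\left(Y,n \right)} = -2 + \left(n + 665\right) = -2 + \left(665 + n\right) = 663 + n$)
$w{\left(b \right)} = - \frac{3333}{850} - \frac{b}{850}$ ($w{\left(b \right)} = -4 + \frac{b - 67}{7 - 857} = -4 + \frac{-67 + b}{-850} = -4 + \left(-67 + b\right) \left(- \frac{1}{850}\right) = -4 - \left(- \frac{67}{850} + \frac{b}{850}\right) = - \frac{3333}{850} - \frac{b}{850}$)
$\frac{1}{\sqrt{w{\left(1164 \right)} + D} + A{\left(-1718,2796 \right)}} = \frac{1}{\sqrt{\left(- \frac{3333}{850} - \frac{582}{425}\right) - 1578362} + \left(663 + 2796\right)} = \frac{1}{\sqrt{\left(- \frac{3333}{850} - \frac{582}{425}\right) - 1578362} + 3459} = \frac{1}{\sqrt{- \frac{4497}{850} - 1578362} + 3459} = \frac{1}{\sqrt{- \frac{1341612197}{850}} + 3459} = \frac{1}{\frac{i \sqrt{45614814698}}{170} + 3459} = \frac{1}{3459 + \frac{i \sqrt{45614814698}}{170}}$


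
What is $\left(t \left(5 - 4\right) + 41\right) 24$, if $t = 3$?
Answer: $1056$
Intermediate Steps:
$\left(t \left(5 - 4\right) + 41\right) 24 = \left(3 \left(5 - 4\right) + 41\right) 24 = \left(3 \cdot 1 + 41\right) 24 = \left(3 + 41\right) 24 = 44 \cdot 24 = 1056$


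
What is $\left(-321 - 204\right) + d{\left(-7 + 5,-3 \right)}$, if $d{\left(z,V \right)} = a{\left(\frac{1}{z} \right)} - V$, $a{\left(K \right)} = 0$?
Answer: $-522$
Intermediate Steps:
$d{\left(z,V \right)} = - V$ ($d{\left(z,V \right)} = 0 - V = - V$)
$\left(-321 - 204\right) + d{\left(-7 + 5,-3 \right)} = \left(-321 - 204\right) - -3 = -525 + 3 = -522$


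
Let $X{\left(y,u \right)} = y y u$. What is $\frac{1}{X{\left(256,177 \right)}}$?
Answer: $\frac{1}{11599872} \approx 8.6208 \cdot 10^{-8}$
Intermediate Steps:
$X{\left(y,u \right)} = u y^{2}$ ($X{\left(y,u \right)} = y^{2} u = u y^{2}$)
$\frac{1}{X{\left(256,177 \right)}} = \frac{1}{177 \cdot 256^{2}} = \frac{1}{177 \cdot 65536} = \frac{1}{11599872}$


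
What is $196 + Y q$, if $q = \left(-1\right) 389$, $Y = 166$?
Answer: $-64378$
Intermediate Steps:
$q = -389$
$196 + Y q = 196 + 166 \left(-389\right) = 196 - 64574 = -64378$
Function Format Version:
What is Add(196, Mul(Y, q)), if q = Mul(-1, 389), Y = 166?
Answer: -64378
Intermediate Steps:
q = -389
Add(196, Mul(Y, q)) = Add(196, Mul(166, -389)) = Add(196, -64574) = -64378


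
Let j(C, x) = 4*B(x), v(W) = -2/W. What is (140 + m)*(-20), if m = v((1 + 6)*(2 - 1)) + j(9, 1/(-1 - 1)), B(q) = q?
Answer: -19280/7 ≈ -2754.3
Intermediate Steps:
j(C, x) = 4*x
m = -16/7 (m = -2*1/((1 + 6)*(2 - 1)) + 4/(-1 - 1) = -2/(7*1) + 4/(-2) = -2/7 + 4*(-½) = -2*⅐ - 2 = -2/7 - 2 = -16/7 ≈ -2.2857)
(140 + m)*(-20) = (140 - 16/7)*(-20) = (964/7)*(-20) = -19280/7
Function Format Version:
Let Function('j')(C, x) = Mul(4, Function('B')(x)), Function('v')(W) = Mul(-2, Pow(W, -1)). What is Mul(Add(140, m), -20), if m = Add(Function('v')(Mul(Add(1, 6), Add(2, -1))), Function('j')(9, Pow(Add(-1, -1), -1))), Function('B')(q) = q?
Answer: Rational(-19280, 7) ≈ -2754.3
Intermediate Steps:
Function('j')(C, x) = Mul(4, x)
m = Rational(-16, 7) (m = Add(Mul(-2, Pow(Mul(Add(1, 6), Add(2, -1)), -1)), Mul(4, Pow(Add(-1, -1), -1))) = Add(Mul(-2, Pow(Mul(7, 1), -1)), Mul(4, Pow(-2, -1))) = Add(Mul(-2, Pow(7, -1)), Mul(4, Rational(-1, 2))) = Add(Mul(-2, Rational(1, 7)), -2) = Add(Rational(-2, 7), -2) = Rational(-16, 7) ≈ -2.2857)
Mul(Add(140, m), -20) = Mul(Add(140, Rational(-16, 7)), -20) = Mul(Rational(964, 7), -20) = Rational(-19280, 7)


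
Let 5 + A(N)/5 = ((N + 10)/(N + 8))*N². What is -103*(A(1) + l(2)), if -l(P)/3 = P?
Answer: 23072/9 ≈ 2563.6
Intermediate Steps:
l(P) = -3*P
A(N) = -25 + 5*N²*(10 + N)/(8 + N) (A(N) = -25 + 5*(((N + 10)/(N + 8))*N²) = -25 + 5*(((10 + N)/(8 + N))*N²) = -25 + 5*(N²*(10 + N)/(8 + N)) = -25 + 5*N²*(10 + N)/(8 + N))
-103*(A(1) + l(2)) = -103*(5*(-40 + 1³ - 5*1 + 10*1²)/(8 + 1) - 3*2) = -103*(5*(-40 + 1 - 5 + 10*1)/9 - 6) = -103*(5*(⅑)*(-40 + 1 - 5 + 10) - 6) = -103*(5*(⅑)*(-34) - 6) = -103*(-170/9 - 6) = -103*(-224/9) = 23072/9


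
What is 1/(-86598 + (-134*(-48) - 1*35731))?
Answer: -1/115897 ≈ -8.6284e-6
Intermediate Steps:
1/(-86598 + (-134*(-48) - 1*35731)) = 1/(-86598 + (6432 - 35731)) = 1/(-86598 - 29299) = 1/(-115897) = -1/115897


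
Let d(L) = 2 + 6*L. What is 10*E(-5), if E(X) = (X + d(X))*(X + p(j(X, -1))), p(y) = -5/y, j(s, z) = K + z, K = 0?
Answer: 0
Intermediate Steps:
j(s, z) = z (j(s, z) = 0 + z = z)
E(X) = (2 + 7*X)*(5 + X) (E(X) = (X + (2 + 6*X))*(X - 5/(-1)) = (2 + 7*X)*(X - 5*(-1)) = (2 + 7*X)*(X + 5) = (2 + 7*X)*(5 + X))
10*E(-5) = 10*(10 + 7*(-5)² + 37*(-5)) = 10*(10 + 7*25 - 185) = 10*(10 + 175 - 185) = 10*0 = 0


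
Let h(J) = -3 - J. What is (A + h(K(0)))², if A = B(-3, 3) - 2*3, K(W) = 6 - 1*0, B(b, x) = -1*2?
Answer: 289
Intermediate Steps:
B(b, x) = -2
K(W) = 6 (K(W) = 6 + 0 = 6)
A = -8 (A = -2 - 2*3 = -2 - 6 = -8)
(A + h(K(0)))² = (-8 + (-3 - 1*6))² = (-8 + (-3 - 6))² = (-8 - 9)² = (-17)² = 289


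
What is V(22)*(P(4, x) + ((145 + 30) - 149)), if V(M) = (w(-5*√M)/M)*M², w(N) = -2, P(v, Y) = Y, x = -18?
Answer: -352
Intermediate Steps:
V(M) = -2*M (V(M) = (-2/M)*M² = -2*M)
V(22)*(P(4, x) + ((145 + 30) - 149)) = (-2*22)*(-18 + ((145 + 30) - 149)) = -44*(-18 + (175 - 149)) = -44*(-18 + 26) = -44*8 = -352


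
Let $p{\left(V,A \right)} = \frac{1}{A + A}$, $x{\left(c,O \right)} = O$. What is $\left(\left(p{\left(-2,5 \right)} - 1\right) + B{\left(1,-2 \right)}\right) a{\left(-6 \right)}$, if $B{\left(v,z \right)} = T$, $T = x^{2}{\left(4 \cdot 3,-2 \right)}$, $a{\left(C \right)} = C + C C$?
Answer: $93$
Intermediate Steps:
$a{\left(C \right)} = C + C^{2}$
$p{\left(V,A \right)} = \frac{1}{2 A}$
$T = 4$ ($T = \left(-2\right)^{2} = 4$)
$B{\left(v,z \right)} = 4$
$\left(\left(p{\left(-2,5 \right)} - 1\right) + B{\left(1,-2 \right)}\right) a{\left(-6 \right)} = \left(\left(\frac{1}{2 \cdot 5} - 1\right) + 4\right) \left(- 6 \left(1 - 6\right)\right) = \left(\left(\frac{1}{2} \cdot \frac{1}{5} - 1\right) + 4\right) \left(\left(-6\right) \left(-5\right)\right) = \left(\left(\frac{1}{10} - 1\right) + 4\right) 30 = \left(- \frac{9}{10} + 4\right) 30 = \frac{31}{10} \cdot 30 = 93$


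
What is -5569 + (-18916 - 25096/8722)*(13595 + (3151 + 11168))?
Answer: -2303075109145/4361 ≈ -5.2811e+8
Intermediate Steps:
-5569 + (-18916 - 25096/8722)*(13595 + (3151 + 11168)) = -5569 + (-18916 - 25096*1/8722)*(13595 + 14319) = -5569 + (-18916 - 12548/4361)*27914 = -5569 - 82505224/4361*27914 = -5569 - 2303050822736/4361 = -2303075109145/4361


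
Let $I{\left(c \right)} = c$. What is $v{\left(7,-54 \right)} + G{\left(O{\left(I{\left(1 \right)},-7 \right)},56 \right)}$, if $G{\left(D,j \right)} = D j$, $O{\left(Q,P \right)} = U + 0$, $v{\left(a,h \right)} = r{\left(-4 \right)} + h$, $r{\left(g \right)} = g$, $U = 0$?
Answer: $-58$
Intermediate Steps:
$v{\left(a,h \right)} = -4 + h$
$O{\left(Q,P \right)} = 0$ ($O{\left(Q,P \right)} = 0 + 0 = 0$)
$v{\left(7,-54 \right)} + G{\left(O{\left(I{\left(1 \right)},-7 \right)},56 \right)} = \left(-4 - 54\right) + 0 \cdot 56 = -58 + 0 = -58$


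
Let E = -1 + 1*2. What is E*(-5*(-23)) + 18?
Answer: 133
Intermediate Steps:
E = 1 (E = -1 + 2 = 1)
E*(-5*(-23)) + 18 = 1*(-5*(-23)) + 18 = 1*115 + 18 = 115 + 18 = 133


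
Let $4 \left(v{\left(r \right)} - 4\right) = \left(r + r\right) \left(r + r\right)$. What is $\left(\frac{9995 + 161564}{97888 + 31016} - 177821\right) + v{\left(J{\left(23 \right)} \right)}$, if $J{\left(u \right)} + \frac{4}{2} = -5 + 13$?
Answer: $- \frac{22916510465}{128904} \approx -1.7778 \cdot 10^{5}$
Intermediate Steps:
$J{\left(u \right)} = 6$ ($J{\left(u \right)} = -2 + \left(-5 + 13\right) = -2 + 8 = 6$)
$v{\left(r \right)} = 4 + r^{2}$ ($v{\left(r \right)} = 4 + \frac{\left(r + r\right) \left(r + r\right)}{4} = 4 + \frac{2 r 2 r}{4} = 4 + \frac{4 r^{2}}{4} = 4 + r^{2}$)
$\left(\frac{9995 + 161564}{97888 + 31016} - 177821\right) + v{\left(J{\left(23 \right)} \right)} = \left(\frac{9995 + 161564}{97888 + 31016} - 177821\right) + \left(4 + 6^{2}\right) = \left(\frac{171559}{128904} - 177821\right) + \left(4 + 36\right) = \left(171559 \cdot \frac{1}{128904} - 177821\right) + 40 = \left(\frac{171559}{128904} - 177821\right) + 40 = - \frac{22921666625}{128904} + 40 = - \frac{22916510465}{128904}$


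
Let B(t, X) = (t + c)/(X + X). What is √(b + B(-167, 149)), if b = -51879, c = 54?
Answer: 17*I*√15941510/298 ≈ 227.77*I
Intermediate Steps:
B(t, X) = (54 + t)/(2*X) (B(t, X) = (t + 54)/(X + X) = (54 + t)/((2*X)) = (54 + t)*(1/(2*X)) = (54 + t)/(2*X))
√(b + B(-167, 149)) = √(-51879 + (½)*(54 - 167)/149) = √(-51879 + (½)*(1/149)*(-113)) = √(-51879 - 113/298) = √(-15460055/298) = 17*I*√15941510/298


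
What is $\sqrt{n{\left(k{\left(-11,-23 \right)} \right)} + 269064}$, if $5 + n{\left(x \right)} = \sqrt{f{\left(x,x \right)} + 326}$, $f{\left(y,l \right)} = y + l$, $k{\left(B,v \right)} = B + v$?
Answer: $\sqrt{269059 + \sqrt{258}} \approx 518.72$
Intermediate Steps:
$f{\left(y,l \right)} = l + y$
$n{\left(x \right)} = -5 + \sqrt{326 + 2 x}$ ($n{\left(x \right)} = -5 + \sqrt{\left(x + x\right) + 326} = -5 + \sqrt{2 x + 326} = -5 + \sqrt{326 + 2 x}$)
$\sqrt{n{\left(k{\left(-11,-23 \right)} \right)} + 269064} = \sqrt{\left(-5 + \sqrt{326 + 2 \left(-11 - 23\right)}\right) + 269064} = \sqrt{\left(-5 + \sqrt{326 + 2 \left(-34\right)}\right) + 269064} = \sqrt{\left(-5 + \sqrt{326 - 68}\right) + 269064} = \sqrt{\left(-5 + \sqrt{258}\right) + 269064} = \sqrt{269059 + \sqrt{258}}$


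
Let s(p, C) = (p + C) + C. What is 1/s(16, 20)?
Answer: 1/56 ≈ 0.017857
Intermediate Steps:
s(p, C) = p + 2*C (s(p, C) = (C + p) + C = p + 2*C)
1/s(16, 20) = 1/(16 + 2*20) = 1/(16 + 40) = 1/56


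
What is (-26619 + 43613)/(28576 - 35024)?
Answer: -8497/3224 ≈ -2.6355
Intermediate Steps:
(-26619 + 43613)/(28576 - 35024) = 16994/(-6448) = 16994*(-1/6448) = -8497/3224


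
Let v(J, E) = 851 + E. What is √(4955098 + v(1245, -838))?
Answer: √4955111 ≈ 2226.0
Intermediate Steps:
√(4955098 + v(1245, -838)) = √(4955098 + (851 - 838)) = √(4955098 + 13) = √4955111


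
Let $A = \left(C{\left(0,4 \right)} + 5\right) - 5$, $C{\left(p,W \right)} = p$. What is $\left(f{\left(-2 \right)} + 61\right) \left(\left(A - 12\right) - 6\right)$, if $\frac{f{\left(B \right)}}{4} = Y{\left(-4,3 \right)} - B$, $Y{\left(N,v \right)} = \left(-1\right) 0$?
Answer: $-1242$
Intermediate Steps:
$Y{\left(N,v \right)} = 0$
$f{\left(B \right)} = - 4 B$ ($f{\left(B \right)} = 4 \left(0 - B\right) = 4 \left(- B\right) = - 4 B$)
$A = 0$ ($A = \left(0 + 5\right) - 5 = 5 - 5 = 0$)
$\left(f{\left(-2 \right)} + 61\right) \left(\left(A - 12\right) - 6\right) = \left(\left(-4\right) \left(-2\right) + 61\right) \left(\left(0 - 12\right) - 6\right) = \left(8 + 61\right) \left(-12 - 6\right) = 69 \left(-18\right) = -1242$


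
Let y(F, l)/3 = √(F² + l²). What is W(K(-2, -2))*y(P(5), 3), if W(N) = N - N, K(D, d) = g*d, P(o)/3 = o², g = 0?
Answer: 0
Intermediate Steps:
P(o) = 3*o²
y(F, l) = 3*√(F² + l²)
K(D, d) = 0 (K(D, d) = 0*d = 0)
W(N) = 0
W(K(-2, -2))*y(P(5), 3) = 0*(3*√((3*5²)² + 3²)) = 0*(3*√((3*25)² + 9)) = 0*(3*√(75² + 9)) = 0*(3*√(5625 + 9)) = 0*(3*√5634) = 0*(3*(3*√626)) = 0*(9*√626) = 0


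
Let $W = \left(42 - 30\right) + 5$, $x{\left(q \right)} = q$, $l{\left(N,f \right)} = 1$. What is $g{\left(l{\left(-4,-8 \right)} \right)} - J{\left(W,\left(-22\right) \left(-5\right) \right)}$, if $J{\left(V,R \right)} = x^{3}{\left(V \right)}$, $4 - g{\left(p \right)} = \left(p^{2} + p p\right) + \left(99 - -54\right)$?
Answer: $-5064$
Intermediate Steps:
$g{\left(p \right)} = -149 - 2 p^{2}$ ($g{\left(p \right)} = 4 - \left(\left(p^{2} + p p\right) + \left(99 - -54\right)\right) = 4 - \left(\left(p^{2} + p^{2}\right) + \left(99 + 54\right)\right) = 4 - \left(2 p^{2} + 153\right) = 4 - \left(153 + 2 p^{2}\right) = -149 - 2 p^{2}$)
$W = 17$ ($W = 12 + 5 = 17$)
$J{\left(V,R \right)} = V^{3}$
$g{\left(l{\left(-4,-8 \right)} \right)} - J{\left(W,\left(-22\right) \left(-5\right) \right)} = \left(-149 - 2 \cdot 1^{2}\right) - 17^{3} = \left(-149 - 2\right) - 4913 = -151 - 4913 = -5064$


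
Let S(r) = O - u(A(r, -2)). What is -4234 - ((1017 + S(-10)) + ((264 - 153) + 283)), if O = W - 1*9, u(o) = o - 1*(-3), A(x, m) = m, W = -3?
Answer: -5632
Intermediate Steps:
u(o) = 3 + o (u(o) = o + 3 = 3 + o)
O = -12 (O = -3 - 1*9 = -3 - 9 = -12)
S(r) = -13 (S(r) = -12 - (3 - 2) = -12 - 1*1 = -12 - 1 = -13)
-4234 - ((1017 + S(-10)) + ((264 - 153) + 283)) = -4234 - ((1017 - 13) + ((264 - 153) + 283)) = -4234 - (1004 + (111 + 283)) = -4234 - (1004 + 394) = -4234 - 1*1398 = -4234 - 1398 = -5632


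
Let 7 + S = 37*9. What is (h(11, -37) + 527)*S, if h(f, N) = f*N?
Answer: 39120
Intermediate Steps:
h(f, N) = N*f
S = 326 (S = -7 + 37*9 = -7 + 333 = 326)
(h(11, -37) + 527)*S = (-37*11 + 527)*326 = (-407 + 527)*326 = 120*326 = 39120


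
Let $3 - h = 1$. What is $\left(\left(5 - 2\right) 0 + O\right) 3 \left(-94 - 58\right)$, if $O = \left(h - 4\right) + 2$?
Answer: $0$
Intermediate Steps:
$h = 2$ ($h = 3 - 1 = 2$)
$O = 0$ ($O = \left(2 - 4\right) + 2 = -2 + 2 = 0$)
$\left(\left(5 - 2\right) 0 + O\right) 3 \left(-94 - 58\right) = \left(\left(5 - 2\right) 0 + 0\right) 3 \left(-94 - 58\right) = \left(3 \cdot 0 + 0\right) 3 \left(-152\right) = \left(0 + 0\right) 3 \left(-152\right) = 0 \cdot 3 \left(-152\right) = 0 \left(-152\right) = 0$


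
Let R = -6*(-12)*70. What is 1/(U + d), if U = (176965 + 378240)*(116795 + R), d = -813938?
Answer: 1/67642587237 ≈ 1.4784e-11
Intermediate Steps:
R = 5040 (R = 72*70 = 5040)
U = 67643401175 (U = (176965 + 378240)*(116795 + 5040) = 555205*121835 = 67643401175)
1/(U + d) = 1/(67643401175 - 813938) = 1/67642587237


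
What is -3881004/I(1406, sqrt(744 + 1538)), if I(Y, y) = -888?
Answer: 8741/2 ≈ 4370.5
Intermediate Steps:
-3881004/I(1406, sqrt(744 + 1538)) = -3881004/(-888) = -3881004*(-1/888) = 8741/2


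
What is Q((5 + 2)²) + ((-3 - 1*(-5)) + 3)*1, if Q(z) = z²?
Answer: 2406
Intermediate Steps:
Q((5 + 2)²) + ((-3 - 1*(-5)) + 3)*1 = ((5 + 2)²)² + ((-3 - 1*(-5)) + 3)*1 = (7²)² + ((-3 + 5) + 3)*1 = 49² + (2 + 3)*1 = 2401 + 5*1 = 2401 + 5 = 2406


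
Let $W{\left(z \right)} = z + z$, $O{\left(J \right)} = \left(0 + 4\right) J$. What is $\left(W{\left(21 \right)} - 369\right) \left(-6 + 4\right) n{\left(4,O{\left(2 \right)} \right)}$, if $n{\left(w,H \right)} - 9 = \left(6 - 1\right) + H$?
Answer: $14388$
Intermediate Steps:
$O{\left(J \right)} = 4 J$
$W{\left(z \right)} = 2 z$
$n{\left(w,H \right)} = 14 + H$ ($n{\left(w,H \right)} = 9 + \left(\left(6 - 1\right) + H\right) = 9 + \left(5 + H\right) = 14 + H$)
$\left(W{\left(21 \right)} - 369\right) \left(-6 + 4\right) n{\left(4,O{\left(2 \right)} \right)} = \left(2 \cdot 21 - 369\right) \left(-6 + 4\right) \left(14 + 4 \cdot 2\right) = \left(42 - 369\right) \left(- 2 \left(14 + 8\right)\right) = - 327 \left(\left(-2\right) 22\right) = \left(-327\right) \left(-44\right) = 14388$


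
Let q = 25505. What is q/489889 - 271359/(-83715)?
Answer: 45023646742/13670352545 ≈ 3.2935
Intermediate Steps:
q/489889 - 271359/(-83715) = 25505/489889 - 271359/(-83715) = 25505*(1/489889) - 271359*(-1/83715) = 25505/489889 + 90453/27905 = 45023646742/13670352545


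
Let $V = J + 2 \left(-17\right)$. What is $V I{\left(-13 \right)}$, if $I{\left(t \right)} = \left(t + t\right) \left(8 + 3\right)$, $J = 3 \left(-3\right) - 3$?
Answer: $13156$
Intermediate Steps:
$J = -12$ ($J = -9 - 3 = -12$)
$I{\left(t \right)} = 22 t$ ($I{\left(t \right)} = 2 t 11 = 22 t$)
$V = -46$ ($V = -12 + 2 \left(-17\right) = -12 - 34 = -46$)
$V I{\left(-13 \right)} = - 46 \cdot 22 \left(-13\right) = \left(-46\right) \left(-286\right) = 13156$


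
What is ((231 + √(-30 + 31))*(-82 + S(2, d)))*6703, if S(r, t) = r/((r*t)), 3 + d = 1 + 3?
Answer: -125962776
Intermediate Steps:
d = 1 (d = -3 + (1 + 3) = -3 + 4 = 1)
S(r, t) = 1/t (S(r, t) = r*(1/(r*t)) = 1/t)
((231 + √(-30 + 31))*(-82 + S(2, d)))*6703 = ((231 + √(-30 + 31))*(-82 + 1/1))*6703 = ((231 + √1)*(-82 + 1))*6703 = ((231 + 1)*(-81))*6703 = (232*(-81))*6703 = -18792*6703 = -125962776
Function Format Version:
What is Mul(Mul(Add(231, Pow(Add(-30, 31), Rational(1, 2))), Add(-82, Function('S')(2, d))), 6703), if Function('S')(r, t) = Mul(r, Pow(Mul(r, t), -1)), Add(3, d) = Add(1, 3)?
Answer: -125962776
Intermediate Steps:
d = 1 (d = Add(-3, Add(1, 3)) = Add(-3, 4) = 1)
Function('S')(r, t) = Pow(t, -1) (Function('S')(r, t) = Mul(r, Mul(Pow(r, -1), Pow(t, -1))) = Pow(t, -1))
Mul(Mul(Add(231, Pow(Add(-30, 31), Rational(1, 2))), Add(-82, Function('S')(2, d))), 6703) = Mul(Mul(Add(231, Pow(Add(-30, 31), Rational(1, 2))), Add(-82, Pow(1, -1))), 6703) = Mul(Mul(Add(231, Pow(1, Rational(1, 2))), Add(-82, 1)), 6703) = Mul(Mul(Add(231, 1), -81), 6703) = Mul(Mul(232, -81), 6703) = Mul(-18792, 6703) = -125962776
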